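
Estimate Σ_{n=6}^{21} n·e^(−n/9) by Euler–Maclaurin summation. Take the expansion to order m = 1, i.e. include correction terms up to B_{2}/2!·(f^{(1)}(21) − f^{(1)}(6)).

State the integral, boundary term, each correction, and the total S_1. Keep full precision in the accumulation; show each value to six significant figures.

The integral term ∫_6^21 x·e^(−x/9) dx = 43.1289.
Boundary: ½(f(6) + f(21)) = ½(3.08050 + 2.03641) = 2.55846.
Integral + boundary = 45.6873.
Order-1 term: 1/12 · (-0.129296 − 0.171139) = -0.0250362.

S_1 ≈ 45.6623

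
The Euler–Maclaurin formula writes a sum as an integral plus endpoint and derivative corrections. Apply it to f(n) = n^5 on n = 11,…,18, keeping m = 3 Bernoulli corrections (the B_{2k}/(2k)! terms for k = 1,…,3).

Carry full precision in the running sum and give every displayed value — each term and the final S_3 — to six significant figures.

S_3 ≈ 6.43638e+06

The integral term ∫_11^18 x^5 dx = 5.37344e+06.
½[f(11) + f(18)] = ½[161051 + 1.88957e+06] = 1.02531e+06.
So far: 6.39875e+06.
Correction k=1: B_{2}/2! · (f^{(1)}(18) − f^{(1)}(11)) = 1/12 · (524880 − 73205.0) = 37639.6.
Running total after k=1: 6.43639e+06.
Correction k=2: B_{4}/4! · (f^{(3)}(18) − f^{(3)}(11)) = −1/720 · (19440.0 − 7260.00) = -16.9167.
Running total after k=2: 6.43638e+06.
Correction k=3: B_{6}/6! · (f^{(5)}(18) − f^{(5)}(11)) = 1/30240 · (120.000 − 120.000) = 0.00000.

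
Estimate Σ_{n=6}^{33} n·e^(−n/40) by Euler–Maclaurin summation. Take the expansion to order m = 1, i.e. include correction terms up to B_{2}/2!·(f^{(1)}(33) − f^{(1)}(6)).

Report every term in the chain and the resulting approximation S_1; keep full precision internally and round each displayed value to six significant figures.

S_1 ≈ 313.815

The integral term ∫_6^33 x·e^(−x/40) dx = 304.056.
Endpoint term: (f(6) + f(33))/2 = (5.16425 + 14.4618)/2 = 9.81300.
Running total after boundary: 313.869.
k=1: B_{2}/(2)! × [f^{(1)}(33) − f^{(1)}(6)] = 1/12 × (0.0766911 − 0.731602) = -0.0545759.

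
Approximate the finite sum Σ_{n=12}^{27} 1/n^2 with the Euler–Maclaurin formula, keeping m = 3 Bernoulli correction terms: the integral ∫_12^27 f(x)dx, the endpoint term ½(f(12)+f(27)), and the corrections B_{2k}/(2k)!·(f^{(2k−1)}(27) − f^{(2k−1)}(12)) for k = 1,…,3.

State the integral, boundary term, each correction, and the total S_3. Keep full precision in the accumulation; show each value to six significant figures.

S_3 ≈ 0.0505422

The integral term ∫_12^27 1/x^2 dx = 0.0462963.
½[f(12) + f(27)] = ½[0.00694444 + 0.00137174] = 0.00415809.
Running total after boundary: 0.0504544.
Correction k=1: B_{2}/2! · (f^{(1)}(27) − f^{(1)}(12)) = 1/12 · (-0.000101611 − (-0.00115741)) = 8.79831e-05.
After k=1: 0.0505424.
Correction k=2: B_{4}/4! · (f^{(3)}(27) − f^{(3)}(12)) = −1/720 · (-1.67260e-06 − (-9.64506e-05)) = -1.31636e-07.
After k=2: 0.0505422.
Correction k=3: B_{6}/6! · (f^{(5)}(27) − f^{(5)}(12)) = 1/30240 · (-6.88313e-08 − (-2.00939e-05)) = 6.62204e-10.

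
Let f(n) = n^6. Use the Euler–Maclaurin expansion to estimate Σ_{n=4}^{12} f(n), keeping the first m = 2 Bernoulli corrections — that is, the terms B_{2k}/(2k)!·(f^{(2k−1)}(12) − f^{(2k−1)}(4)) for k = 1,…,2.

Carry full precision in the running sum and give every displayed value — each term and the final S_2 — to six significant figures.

Integral: ∫_4^12 x^6 dx = 5.11649e+06.
½[f(4) + f(12)] = ½[4096.00 + 2.98598e+06] = 1.49504e+06.
Running total after boundary: 6.61153e+06.
Correction k=1: B_{2}/2! · (f^{(1)}(12) − f^{(1)}(4)) = 1/12 · (1.49299e+06 − 6144.00) = 123904.
Running total after k=1: 6.73543e+06.
Correction k=2: B_{4}/4! · (f^{(3)}(12) − f^{(3)}(4)) = −1/720 · (207360 − 7680.00) = -277.333.

S_2 ≈ 6.73516e+06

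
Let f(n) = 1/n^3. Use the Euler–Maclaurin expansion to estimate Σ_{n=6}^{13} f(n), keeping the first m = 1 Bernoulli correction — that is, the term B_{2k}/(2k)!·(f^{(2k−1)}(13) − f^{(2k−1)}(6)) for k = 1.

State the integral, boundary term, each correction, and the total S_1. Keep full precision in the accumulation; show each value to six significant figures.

∫_6^13 1/x^3 dx evaluates to 0.0109303.
Boundary: ½(f(6) + f(13)) = ½(0.00462963 + 0.000455166) = 0.00254240.
So far: 0.0134727.
k=1: B_{2}/(2)! × [f^{(1)}(13) − f^{(1)}(6)] = 1/12 × (-0.000105038 − (-0.00231481)) = 0.000184148.

S_1 ≈ 0.0136569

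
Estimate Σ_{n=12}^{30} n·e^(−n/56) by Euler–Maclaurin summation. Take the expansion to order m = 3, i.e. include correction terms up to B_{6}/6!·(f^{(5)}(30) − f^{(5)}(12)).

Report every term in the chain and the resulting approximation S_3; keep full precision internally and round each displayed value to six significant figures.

Integral: ∫_12^30 x·e^(−x/56) dx = 254.935.
Boundary: ½(f(12) + f(30)) = ½(9.68541 + 17.5575) = 13.6215.
Integral + boundary = 268.557.
k=1: B_{2}/(2)! × [f^{(1)}(30) − f^{(1)}(12)] = 1/12 × (0.271724 − 0.634164) = -0.0302034.
Running total after k=1: 268.526.
k=2: B_{4}/(4)! × [f^{(3)}(30) − f^{(3)}(12)] = −1/720 × (0.000459893 − 0.000716964) = 3.57043e-07.
Running total after k=2: 268.526.
k=3: B_{6}/(6)! × [f^{(5)}(30) − f^{(5)}(12)] = 1/30240 × (2.65670e-07 − 3.92764e-07) = -4.20285e-12.

S_3 ≈ 268.526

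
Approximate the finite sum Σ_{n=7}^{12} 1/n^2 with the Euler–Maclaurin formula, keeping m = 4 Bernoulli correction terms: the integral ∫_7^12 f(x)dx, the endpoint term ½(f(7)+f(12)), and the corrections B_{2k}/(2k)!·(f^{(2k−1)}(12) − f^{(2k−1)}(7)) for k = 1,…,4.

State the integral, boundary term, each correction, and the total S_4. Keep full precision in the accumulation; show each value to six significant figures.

Integral: ∫_7^12 1/x^2 dx = 0.0595238.
Endpoint term: (f(7) + f(12))/2 = (0.0204082 + 0.00694444)/2 = 0.0136763.
Running total after boundary: 0.0732001.
Order-1 term: 1/12 · (-0.00115741 − (-0.00583090)) = 0.000389458.
After k=1: 0.0735896.
Order-2 term: −1/720 · (-9.64506e-05 − (-0.00142798)) = -1.84934e-06.
After k=2: 0.0735877.
Order-3 term: 1/30240 · (-2.00939e-05 − (-0.000874271)) = 2.82466e-08.
After k=3: 0.0735878.
Order-4 term: −1/1209600 · (-7.81429e-06 − (-0.000999167)) = -8.19571e-10.

S_4 ≈ 0.0735877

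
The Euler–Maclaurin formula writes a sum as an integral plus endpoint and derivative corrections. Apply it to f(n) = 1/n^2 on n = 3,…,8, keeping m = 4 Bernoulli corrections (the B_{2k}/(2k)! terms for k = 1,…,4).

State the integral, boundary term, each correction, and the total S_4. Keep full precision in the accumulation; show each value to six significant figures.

S_4 ≈ 0.277422

∫_3^8 1/x^2 dx evaluates to 0.208333.
½[f(3) + f(8)] = ½[0.111111 + 0.0156250] = 0.0633681.
Integral + boundary = 0.271701.
Correction k=1: B_{2}/2! · (f^{(1)}(8) − f^{(1)}(3)) = 1/12 · (-0.00390625 − (-0.0740741)) = 0.00584732.
Running total after k=1: 0.277549.
Correction k=2: B_{4}/4! · (f^{(3)}(8) − f^{(3)}(3)) = −1/720 · (-0.000732422 − (-0.0987654)) = -0.000136157.
Running total after k=2: 0.277413.
Correction k=3: B_{6}/6! · (f^{(5)}(8) − f^{(5)}(3)) = 1/30240 · (-0.000343323 − (-0.329218)) = 1.08755e-05.
Running total after k=3: 0.277423.
Correction k=4: B_{8}/8! · (f^{(7)}(8) − f^{(7)}(3)) = −1/1209600 · (-0.000300407 − (-2.04847)) = -1.69326e-06.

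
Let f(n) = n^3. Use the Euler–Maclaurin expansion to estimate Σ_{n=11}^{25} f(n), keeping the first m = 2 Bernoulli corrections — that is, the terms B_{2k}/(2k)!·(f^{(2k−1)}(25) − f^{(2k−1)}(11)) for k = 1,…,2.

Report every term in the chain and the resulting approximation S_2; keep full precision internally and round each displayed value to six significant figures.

S_2 ≈ 102600

∫_11^25 x^3 dx evaluates to 93996.0.
Boundary: ½(f(11) + f(25)) = ½(1331.00 + 15625.0) = 8478.00.
So far: 102474.
Correction k=1: B_{2}/2! · (f^{(1)}(25) − f^{(1)}(11)) = 1/12 · (1875.00 − 363.000) = 126.000.
After k=1: 102600.
Correction k=2: B_{4}/4! · (f^{(3)}(25) − f^{(3)}(11)) = −1/720 · (6.00000 − 6.00000) = 0.00000.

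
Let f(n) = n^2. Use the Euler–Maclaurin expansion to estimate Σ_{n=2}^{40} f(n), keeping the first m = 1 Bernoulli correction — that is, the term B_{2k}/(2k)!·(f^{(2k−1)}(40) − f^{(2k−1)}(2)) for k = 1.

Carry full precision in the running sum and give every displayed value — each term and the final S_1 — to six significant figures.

Integral: ∫_2^40 x^2 dx = 21330.7.
Boundary: ½(f(2) + f(40)) = ½(4.00000 + 1600.00) = 802.000.
Running total after boundary: 22132.7.
Order-1 term: 1/12 · (80.0000 − 4.00000) = 6.33333.

S_1 ≈ 22139.0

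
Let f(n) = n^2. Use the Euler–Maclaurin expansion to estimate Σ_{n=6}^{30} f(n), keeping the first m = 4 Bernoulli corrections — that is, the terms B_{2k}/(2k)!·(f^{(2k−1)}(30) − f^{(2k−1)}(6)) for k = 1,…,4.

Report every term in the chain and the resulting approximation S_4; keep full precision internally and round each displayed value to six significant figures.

The integral term ∫_6^30 x^2 dx = 8928.00.
½[f(6) + f(30)] = ½[36.0000 + 900.000] = 468.000.
Running total after boundary: 9396.00.
Correction k=1: B_{2}/2! · (f^{(1)}(30) − f^{(1)}(6)) = 1/12 · (60.0000 − 12.0000) = 4.00000.
Partial sum through k=1: 9400.00.
Correction k=2: B_{4}/4! · (f^{(3)}(30) − f^{(3)}(6)) = −1/720 · (0.00000 − 0.00000) = 0.00000.
Partial sum through k=2: 9400.00.
Correction k=3: B_{6}/6! · (f^{(5)}(30) − f^{(5)}(6)) = 1/30240 · (0.00000 − 0.00000) = 0.00000.
Partial sum through k=3: 9400.00.
Correction k=4: B_{8}/8! · (f^{(7)}(30) − f^{(7)}(6)) = −1/1209600 · (0.00000 − 0.00000) = 0.00000.

S_4 ≈ 9400.00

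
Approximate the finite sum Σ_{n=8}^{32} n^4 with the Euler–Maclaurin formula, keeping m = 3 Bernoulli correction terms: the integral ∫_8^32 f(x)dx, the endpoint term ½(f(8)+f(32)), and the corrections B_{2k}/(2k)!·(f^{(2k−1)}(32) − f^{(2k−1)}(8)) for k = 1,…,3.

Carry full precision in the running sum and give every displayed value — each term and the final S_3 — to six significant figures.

S_3 ≈ 7.24142e+06

∫_8^32 x^4 dx evaluates to 6.70433e+06.
Boundary: ½(f(8) + f(32)) = ½(4096.00 + 1.04858e+06) = 526336.
Integral + boundary = 7.23067e+06.
k=1: B_{2}/(2)! × [f^{(1)}(32) − f^{(1)}(8)] = 1/12 × (131072 − 2048.00) = 10752.0.
After k=1: 7.24142e+06.
k=2: B_{4}/(4)! × [f^{(3)}(32) − f^{(3)}(8)] = −1/720 × (768.000 − 192.000) = -0.800000.
After k=2: 7.24142e+06.
k=3: B_{6}/(6)! × [f^{(5)}(32) − f^{(5)}(8)] = 1/30240 × (0.00000 − 0.00000) = 0.00000.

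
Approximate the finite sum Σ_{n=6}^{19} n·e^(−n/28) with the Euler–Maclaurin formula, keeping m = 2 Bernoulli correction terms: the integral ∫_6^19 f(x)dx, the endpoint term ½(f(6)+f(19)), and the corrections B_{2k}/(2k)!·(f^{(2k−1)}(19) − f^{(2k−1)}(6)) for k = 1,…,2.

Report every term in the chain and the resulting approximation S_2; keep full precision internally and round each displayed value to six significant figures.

∫_6^19 x·e^(−x/28) dx evaluates to 100.715.
Boundary: ½(f(6) + f(19)) = ½(4.84271 + 9.63948) = 7.24110.
So far: 107.956.
k=1: B_{2}/(2)! × [f^{(1)}(19) − f^{(1)}(6)] = 1/12 × (0.163074 − 0.634164) = -0.0392575.
After k=1: 107.917.
k=2: B_{4}/(4)! × [f^{(3)}(19) − f^{(3)}(6)] = −1/720 × (0.00150224 − 0.00286786) = 1.89669e-06.

S_2 ≈ 107.917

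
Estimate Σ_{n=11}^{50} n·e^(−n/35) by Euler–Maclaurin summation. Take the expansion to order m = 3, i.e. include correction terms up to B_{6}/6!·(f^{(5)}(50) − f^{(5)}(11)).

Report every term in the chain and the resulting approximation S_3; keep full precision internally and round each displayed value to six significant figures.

S_3 ≈ 472.796

Integral: ∫_11^50 x·e^(−x/35) dx = 462.838.
Endpoint term: (f(11) + f(50))/2 = (8.03341 + 11.9826)/2 = 10.0080.
So far: 472.846.
Correction k=1: B_{2}/2! · (f^{(1)}(50) − f^{(1)}(11)) = 1/12 · (-0.102708 − 0.500784) = -0.0502910.
Running total after k=1: 472.796.
Correction k=2: B_{4}/4! · (f^{(3)}(50) − f^{(3)}(11)) = −1/720 · (0.000307424 − 0.00160115) = 1.79684e-06.
Running total after k=2: 472.796.
Correction k=3: B_{6}/6! · (f^{(5)}(50) − f^{(5)}(11)) = 1/30240 · (5.70360e-07 − 2.28040e-06) = -5.65489e-11.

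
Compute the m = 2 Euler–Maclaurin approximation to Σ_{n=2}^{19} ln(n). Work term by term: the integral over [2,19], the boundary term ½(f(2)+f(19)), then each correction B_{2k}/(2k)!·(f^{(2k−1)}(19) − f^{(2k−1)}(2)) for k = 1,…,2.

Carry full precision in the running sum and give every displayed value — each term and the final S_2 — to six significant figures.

S_2 ≈ 39.3399

The integral term ∫_2^19 ln(x) dx = 37.5580.
Endpoint term: (f(2) + f(19))/2 = (0.693147 + 2.94444)/2 = 1.81879.
Integral + boundary = 39.3768.
Order-1 term: 1/12 · (0.0526316 − 0.500000) = -0.0372807.
Running total after k=1: 39.3396.
Order-2 term: −1/720 · (0.000291588 − 0.250000) = 0.000346817.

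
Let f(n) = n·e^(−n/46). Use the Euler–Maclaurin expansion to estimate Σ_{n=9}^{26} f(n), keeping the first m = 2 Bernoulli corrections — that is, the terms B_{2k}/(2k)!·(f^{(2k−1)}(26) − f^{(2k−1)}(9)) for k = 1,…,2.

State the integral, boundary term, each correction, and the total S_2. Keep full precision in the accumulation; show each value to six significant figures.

∫_9^26 x·e^(−x/46) dx evaluates to 198.415.
Endpoint term: (f(9) + f(26))/2 = (7.40068 + 14.7742)/2 = 11.0874.
So far: 209.502.
Order-1 term: 1/12 · (0.247059 − 0.661414) = -0.0345295.
Partial sum through k=1: 209.468.
Order-2 term: −1/720 · (0.000653843 − 0.00108980) = 6.05491e-07.

S_2 ≈ 209.468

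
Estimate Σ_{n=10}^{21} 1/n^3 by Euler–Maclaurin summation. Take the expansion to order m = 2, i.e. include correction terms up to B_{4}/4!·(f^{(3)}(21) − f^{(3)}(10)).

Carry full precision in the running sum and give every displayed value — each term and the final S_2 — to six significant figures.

S_2 ≈ 0.00444384

Integral: ∫_10^21 1/x^3 dx = 0.00386621.
Boundary: ½(f(10) + f(21)) = ½(0.00100000 + 0.000107980) = 0.000553990.
Running total after boundary: 0.00442020.
k=1: B_{2}/(2)! × [f^{(1)}(21) − f^{(1)}(10)] = 1/12 × (-1.54257e-05 − (-0.000300000)) = 2.37145e-05.
Running total after k=1: 0.00444392.
k=2: B_{4}/(4)! × [f^{(3)}(21) − f^{(3)}(10)] = −1/720 × (-6.99577e-07 − (-6.00000e-05)) = -8.23617e-08.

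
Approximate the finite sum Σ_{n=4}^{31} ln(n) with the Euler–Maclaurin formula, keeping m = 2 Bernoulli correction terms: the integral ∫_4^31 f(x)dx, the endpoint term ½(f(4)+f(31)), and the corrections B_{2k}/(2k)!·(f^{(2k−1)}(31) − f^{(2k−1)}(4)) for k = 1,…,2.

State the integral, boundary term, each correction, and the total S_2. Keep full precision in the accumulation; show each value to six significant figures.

S_2 ≈ 76.3005

Integral: ∫_4^31 ln(x) dx = 73.9084.
Boundary: ½(f(4) + f(31)) = ½(1.38629 + 3.43399) = 2.41014.
So far: 76.3186.
k=1: B_{2}/(2)! × [f^{(1)}(31) − f^{(1)}(4)] = 1/12 × (0.0322581 − 0.250000) = -0.0181452.
Running total after k=1: 76.3004.
k=2: B_{4}/(4)! × [f^{(3)}(31) − f^{(3)}(4)] = −1/720 × (6.71344e-05 − 0.0312500) = 4.33095e-05.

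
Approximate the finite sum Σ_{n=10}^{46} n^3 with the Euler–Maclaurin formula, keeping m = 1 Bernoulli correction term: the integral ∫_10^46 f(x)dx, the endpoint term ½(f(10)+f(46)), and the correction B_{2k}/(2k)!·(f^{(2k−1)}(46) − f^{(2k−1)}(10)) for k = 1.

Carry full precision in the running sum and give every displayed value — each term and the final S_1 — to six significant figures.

S_1 ≈ 1.16654e+06

The integral term ∫_10^46 x^3 dx = 1.11686e+06.
Boundary: ½(f(10) + f(46)) = ½(1000.00 + 97336.0) = 49168.0.
So far: 1.16603e+06.
Correction k=1: B_{2}/2! · (f^{(1)}(46) − f^{(1)}(10)) = 1/12 · (6348.00 − 300.000) = 504.000.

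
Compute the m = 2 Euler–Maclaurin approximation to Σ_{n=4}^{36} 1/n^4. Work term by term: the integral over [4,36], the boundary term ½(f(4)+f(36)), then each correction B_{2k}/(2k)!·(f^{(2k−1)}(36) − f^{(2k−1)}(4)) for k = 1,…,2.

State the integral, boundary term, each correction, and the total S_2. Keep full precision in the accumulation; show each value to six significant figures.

S_2 ≈ 0.00746995

Integral: ∫_4^36 1/x^4 dx = 0.00520119.
Endpoint term: (f(4) + f(36))/2 = (0.00390625 + 5.95374e-07)/2 = 0.00195342.
Integral + boundary = 0.00715461.
Order-1 term: 1/12 · (-6.61527e-08 − (-0.00390625)) = 0.000325515.
Partial sum through k=1: 0.00748013.
Order-2 term: −1/720 · (-1.53131e-09 − (-0.00732422)) = -1.01725e-05.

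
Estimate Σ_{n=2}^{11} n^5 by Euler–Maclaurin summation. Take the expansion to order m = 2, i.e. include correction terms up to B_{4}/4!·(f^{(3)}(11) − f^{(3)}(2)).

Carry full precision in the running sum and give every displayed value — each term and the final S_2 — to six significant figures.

S_2 ≈ 381875

Integral: ∫_2^11 x^5 dx = 295250.
½[f(2) + f(11)] = ½[32.0000 + 161051] = 80541.5.
Running total after boundary: 375791.
Order-1 term: 1/12 · (73205.0 − 80.0000) = 6093.75.
After k=1: 381885.
Order-2 term: −1/720 · (7260.00 − 240.000) = -9.75000.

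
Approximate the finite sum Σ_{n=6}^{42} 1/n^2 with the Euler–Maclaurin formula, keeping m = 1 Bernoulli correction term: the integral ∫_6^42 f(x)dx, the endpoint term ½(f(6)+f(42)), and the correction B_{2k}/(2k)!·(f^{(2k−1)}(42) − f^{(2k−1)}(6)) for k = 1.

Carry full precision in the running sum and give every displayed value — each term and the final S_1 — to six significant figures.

∫_6^42 1/x^2 dx evaluates to 0.142857.
½[f(6) + f(42)] = ½[0.0277778 + 0.000566893] = 0.0141723.
Integral + boundary = 0.157029.
k=1: B_{2}/(2)! × [f^{(1)}(42) − f^{(1)}(6)] = 1/12 × (-2.69949e-05 − (-0.00925926)) = 0.000769355.

S_1 ≈ 0.157799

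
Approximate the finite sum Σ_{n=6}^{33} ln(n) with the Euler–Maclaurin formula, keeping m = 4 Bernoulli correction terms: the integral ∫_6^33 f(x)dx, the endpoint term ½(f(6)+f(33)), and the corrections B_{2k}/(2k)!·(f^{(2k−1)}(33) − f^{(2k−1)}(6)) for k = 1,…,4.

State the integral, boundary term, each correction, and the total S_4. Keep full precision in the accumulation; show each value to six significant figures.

S_4 ≈ 80.2670

The integral term ∫_6^33 ln(x) dx = 77.6342.
Endpoint term: (f(6) + f(33))/2 = (1.79176 + 3.49651)/2 = 2.64413.
Running total after boundary: 80.2783.
k=1: B_{2}/(2)! × [f^{(1)}(33) − f^{(1)}(6)] = 1/12 × (0.0303030 − 0.166667) = -0.0113636.
After k=1: 80.2670.
k=2: B_{4}/(4)! × [f^{(3)}(33) − f^{(3)}(6)] = −1/720 × (5.56529e-05 − 0.00925926) = 1.27828e-05.
After k=2: 80.2670.
k=3: B_{6}/(6)! × [f^{(5)}(33) − f^{(5)}(6)] = 1/30240 × (6.13256e-07 − 0.00308642) = -1.02044e-07.
After k=3: 80.2670.
k=4: B_{8}/(8)! × [f^{(7)}(33) − f^{(7)}(6)] = −1/1209600 × (1.68941e-08 − 0.00257202) = 2.12632e-09.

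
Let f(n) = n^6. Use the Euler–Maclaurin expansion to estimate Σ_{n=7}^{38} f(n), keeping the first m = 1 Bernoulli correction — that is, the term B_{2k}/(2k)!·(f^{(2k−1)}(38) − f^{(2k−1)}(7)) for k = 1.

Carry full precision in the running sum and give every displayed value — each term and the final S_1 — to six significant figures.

Integral: ∫_7^38 x^6 dx = 1.63450e+10.
Boundary: ½(f(7) + f(38)) = ½(117649 + 3.01094e+09) = 1.50553e+09.
Running total after boundary: 1.78505e+10.
Order-1 term: 1/12 · (4.75411e+08 − 100842) = 3.96092e+07.

S_1 ≈ 1.78901e+10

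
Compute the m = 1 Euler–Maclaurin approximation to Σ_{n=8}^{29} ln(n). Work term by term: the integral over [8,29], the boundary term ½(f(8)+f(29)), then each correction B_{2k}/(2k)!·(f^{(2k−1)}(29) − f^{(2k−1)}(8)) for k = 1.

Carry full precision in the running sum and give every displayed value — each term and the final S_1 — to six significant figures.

The integral term ∫_8^29 ln(x) dx = 60.0160.
Boundary: ½(f(8) + f(29)) = ½(2.07944 + 3.36730) = 2.72337.
Running total after boundary: 62.7394.
Correction k=1: B_{2}/2! · (f^{(1)}(29) − f^{(1)}(8)) = 1/12 · (0.0344828 − 0.125000) = -0.00754310.

S_1 ≈ 62.7319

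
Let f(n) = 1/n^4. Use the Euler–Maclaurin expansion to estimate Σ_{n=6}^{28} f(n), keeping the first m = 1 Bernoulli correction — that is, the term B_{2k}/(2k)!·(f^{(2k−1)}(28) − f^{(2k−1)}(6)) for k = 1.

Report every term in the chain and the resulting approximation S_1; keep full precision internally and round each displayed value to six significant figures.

S_1 ≈ 0.00195749

Integral: ∫_6^28 1/x^4 dx = 0.00152803.
½[f(6) + f(28)] = ½[0.000771605 + 1.62693e-06] = 0.000386616.
So far: 0.00191464.
Correction k=1: B_{2}/2! · (f^{(1)}(28) − f^{(1)}(6)) = 1/12 · (-2.32418e-07 − (-0.000514403)) = 4.28476e-05.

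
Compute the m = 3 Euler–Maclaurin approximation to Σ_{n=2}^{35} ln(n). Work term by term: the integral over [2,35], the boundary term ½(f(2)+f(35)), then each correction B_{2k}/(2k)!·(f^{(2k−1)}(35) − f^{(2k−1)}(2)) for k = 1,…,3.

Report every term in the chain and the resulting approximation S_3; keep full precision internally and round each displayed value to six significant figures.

∫_2^35 ln(x) dx evaluates to 90.0509.
½[f(2) + f(35)] = ½[0.693147 + 3.55535] = 2.12425.
Running total after boundary: 92.1751.
k=1: B_{2}/(2)! × [f^{(1)}(35) − f^{(1)}(2)] = 1/12 × (0.0285714 − 0.500000) = -0.0392857.
Partial sum through k=1: 92.1358.
k=2: B_{4}/(4)! × [f^{(3)}(35) − f^{(3)}(2)] = −1/720 × (4.66472e-05 − 0.250000) = 0.000347157.
Partial sum through k=2: 92.1362.
k=3: B_{6}/(6)! × [f^{(5)}(35) − f^{(5)}(2)] = 1/30240 × (4.56952e-07 − 0.750000) = -2.48016e-05.

S_3 ≈ 92.1362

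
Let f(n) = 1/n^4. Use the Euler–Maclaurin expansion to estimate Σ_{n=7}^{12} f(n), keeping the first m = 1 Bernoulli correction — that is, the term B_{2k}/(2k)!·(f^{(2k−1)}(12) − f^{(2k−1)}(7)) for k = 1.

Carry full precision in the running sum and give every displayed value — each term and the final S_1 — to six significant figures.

Integral: ∫_7^12 1/x^4 dx = 0.000778916.
Boundary: ½(f(7) + f(12)) = ½(0.000416493 + 4.82253e-05) = 0.000232359.
Running total after boundary: 0.00101128.
k=1: B_{2}/(2)! × [f^{(1)}(12) − f^{(1)}(7)] = 1/12 × (-1.60751e-05 − (-0.000237996)) = 1.84934e-05.

S_1 ≈ 0.00102977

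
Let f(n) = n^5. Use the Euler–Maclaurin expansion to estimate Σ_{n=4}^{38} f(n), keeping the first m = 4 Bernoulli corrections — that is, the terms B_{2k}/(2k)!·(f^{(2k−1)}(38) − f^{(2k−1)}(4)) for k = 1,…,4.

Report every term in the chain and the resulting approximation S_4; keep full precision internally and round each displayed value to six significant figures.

S_4 ≈ 5.42309e+08

∫_4^38 x^5 dx evaluates to 5.01822e+08.
½[f(4) + f(38)] = ½[1024.00 + 7.92352e+07] = 3.96181e+07.
Running total after boundary: 5.41440e+08.
Order-1 term: 1/12 · (1.04257e+07 − 1280.00) = 868700.
Partial sum through k=1: 5.42309e+08.
Order-2 term: −1/720 · (86640.0 − 960.000) = -119.000.
Partial sum through k=2: 5.42309e+08.
Order-3 term: 1/30240 · (120.000 − 120.000) = 0.00000.
Partial sum through k=3: 5.42309e+08.
Order-4 term: −1/1209600 · (0.00000 − 0.00000) = 0.00000.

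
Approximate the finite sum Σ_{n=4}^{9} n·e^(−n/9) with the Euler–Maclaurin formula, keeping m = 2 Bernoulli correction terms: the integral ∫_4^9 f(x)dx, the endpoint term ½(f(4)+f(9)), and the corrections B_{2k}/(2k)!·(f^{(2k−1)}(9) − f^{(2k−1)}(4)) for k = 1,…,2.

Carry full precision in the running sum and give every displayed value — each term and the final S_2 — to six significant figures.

∫_4^9 x·e^(−x/9) dx evaluates to 15.4216.
½[f(4) + f(9)] = ½[2.56472 + 3.31091] = 2.93782.
Running total after boundary: 18.3595.
Correction k=1: B_{2}/2! · (f^{(1)}(9) − f^{(1)}(4)) = 1/12 · (0.00000 − 0.356211) = -0.0296843.
Running total after k=1: 18.3298.
Correction k=2: B_{4}/4! · (f^{(3)}(9) − f^{(3)}(4)) = −1/720 · (0.00908344 − 0.0202293) = 1.54803e-05.

S_2 ≈ 18.3298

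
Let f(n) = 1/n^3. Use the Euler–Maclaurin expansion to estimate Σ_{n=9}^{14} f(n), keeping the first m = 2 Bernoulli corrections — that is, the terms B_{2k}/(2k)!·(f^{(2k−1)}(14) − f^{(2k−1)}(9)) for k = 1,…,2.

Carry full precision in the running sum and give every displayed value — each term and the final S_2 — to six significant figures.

S_2 ≈ 0.00452136

Integral: ∫_9^14 1/x^3 dx = 0.00362182.
Endpoint term: (f(9) + f(14))/2 = (0.00137174 + 0.000364431)/2 = 0.000868087.
Integral + boundary = 0.00448991.
Order-1 term: 1/12 · (-7.80925e-05 − (-0.000457247)) = 3.15962e-05.
Running total after k=1: 0.00452150.
Order-2 term: −1/720 · (-7.96862e-06 − (-0.000112901)) = -1.45739e-07.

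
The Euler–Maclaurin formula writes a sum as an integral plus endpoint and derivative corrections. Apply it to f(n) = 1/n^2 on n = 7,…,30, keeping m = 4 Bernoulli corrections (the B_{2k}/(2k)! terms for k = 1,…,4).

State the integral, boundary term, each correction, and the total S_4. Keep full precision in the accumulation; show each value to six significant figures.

S_4 ≈ 0.120761

The integral term ∫_7^30 1/x^2 dx = 0.109524.
Endpoint term: (f(7) + f(30))/2 = (0.0204082 + 0.00111111)/2 = 0.0107596.
So far: 0.120283.
k=1: B_{2}/(2)! × [f^{(1)}(30) − f^{(1)}(7)] = 1/12 × (-7.40741e-05 − (-0.00583090)) = 0.000479736.
Partial sum through k=1: 0.120763.
k=2: B_{4}/(4)! × [f^{(3)}(30) − f^{(3)}(7)] = −1/720 × (-9.87654e-07 − (-0.00142798)) = -1.98193e-06.
Partial sum through k=2: 0.120761.
k=3: B_{6}/(6)! × [f^{(5)}(30) − f^{(5)}(7)] = 1/30240 × (-3.29218e-08 − (-0.000874271)) = 2.89100e-08.
Partial sum through k=3: 0.120761.
k=4: B_{8}/(8)! × [f^{(7)}(30) − f^{(7)}(7)] = −1/1209600 × (-2.04847e-09 − (-0.000999167)) = -8.26029e-10.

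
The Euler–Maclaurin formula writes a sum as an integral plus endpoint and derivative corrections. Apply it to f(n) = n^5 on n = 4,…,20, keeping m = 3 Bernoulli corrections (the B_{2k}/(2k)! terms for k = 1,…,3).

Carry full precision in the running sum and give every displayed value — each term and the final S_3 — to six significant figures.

S_3 ≈ 1.23330e+07

The integral term ∫_4^20 x^5 dx = 1.06660e+07.
Boundary: ½(f(4) + f(20)) = ½(1024.00 + 3.20000e+06) = 1.60051e+06.
Integral + boundary = 1.22665e+07.
Correction k=1: B_{2}/2! · (f^{(1)}(20) − f^{(1)}(4)) = 1/12 · (800000 − 1280.00) = 66560.0.
Running total after k=1: 1.23331e+07.
Correction k=2: B_{4}/4! · (f^{(3)}(20) − f^{(3)}(4)) = −1/720 · (24000.0 − 960.000) = -32.0000.
Running total after k=2: 1.23330e+07.
Correction k=3: B_{6}/6! · (f^{(5)}(20) − f^{(5)}(4)) = 1/30240 · (120.000 − 120.000) = 0.00000.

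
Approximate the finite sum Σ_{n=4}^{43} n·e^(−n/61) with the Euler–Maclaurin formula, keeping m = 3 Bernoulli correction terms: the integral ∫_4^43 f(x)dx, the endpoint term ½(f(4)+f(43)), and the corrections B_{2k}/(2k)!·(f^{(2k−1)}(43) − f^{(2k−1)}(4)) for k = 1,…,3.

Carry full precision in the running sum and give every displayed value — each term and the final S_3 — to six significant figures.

S_3 ≈ 590.896

The integral term ∫_4^43 x·e^(−x/61) dx = 578.460.
½[f(4) + f(43)] = ½[3.74612 + 21.2484] = 12.4973.
So far: 590.957.
k=1: B_{2}/(2)! × [f^{(1)}(43) − f^{(1)}(4)] = 1/12 × (0.145814 − 0.875118) = -0.0607753.
Running total after k=1: 590.896.
k=2: B_{4}/(4)! × [f^{(3)}(43) − f^{(3)}(4)] = −1/720 × (0.000304787 − 0.000738559) = 6.02461e-07.
Running total after k=2: 590.896.
k=3: B_{6}/(6)! × [f^{(5)}(43) − f^{(5)}(4)] = 1/30240 × (1.53289e-07 − 3.33764e-07) = -5.96809e-12.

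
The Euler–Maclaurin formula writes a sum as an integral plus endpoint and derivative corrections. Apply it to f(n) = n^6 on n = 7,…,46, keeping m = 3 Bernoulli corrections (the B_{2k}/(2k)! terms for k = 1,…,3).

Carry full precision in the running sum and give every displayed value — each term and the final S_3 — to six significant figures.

The integral term ∫_7^46 x^6 dx = 6.22595e+10.
½[f(7) + f(46)] = ½[117649 + 9.47430e+09] = 4.73721e+09.
Integral + boundary = 6.69968e+10.
Order-1 term: 1/12 · (1.23578e+09 − 100842) = 1.02973e+08.
Running total after k=1: 6.70997e+10.
Order-2 term: −1/720 · (1.16803e+07 − 41160.0) = -16165.5.
Running total after k=2: 6.70997e+10.
Order-3 term: 1/30240 · (33120.0 − 5040.00) = 0.928571.

S_3 ≈ 6.70997e+10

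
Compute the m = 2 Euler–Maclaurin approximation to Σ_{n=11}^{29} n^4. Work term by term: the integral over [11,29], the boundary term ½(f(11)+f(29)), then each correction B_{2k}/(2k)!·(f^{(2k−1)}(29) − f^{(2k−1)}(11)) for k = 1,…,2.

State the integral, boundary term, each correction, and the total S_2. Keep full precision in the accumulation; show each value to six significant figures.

∫_11^29 x^4 dx evaluates to 4.07002e+06.
Boundary: ½(f(11) + f(29)) = ½(14641.0 + 707281) = 360961.
Integral + boundary = 4.43098e+06.
Correction k=1: B_{2}/2! · (f^{(1)}(29) − f^{(1)}(11)) = 1/12 · (97556.0 − 5324.00) = 7686.00.
Running total after k=1: 4.43867e+06.
Correction k=2: B_{4}/4! · (f^{(3)}(29) − f^{(3)}(11)) = −1/720 · (696.000 − 264.000) = -0.600000.

S_2 ≈ 4.43867e+06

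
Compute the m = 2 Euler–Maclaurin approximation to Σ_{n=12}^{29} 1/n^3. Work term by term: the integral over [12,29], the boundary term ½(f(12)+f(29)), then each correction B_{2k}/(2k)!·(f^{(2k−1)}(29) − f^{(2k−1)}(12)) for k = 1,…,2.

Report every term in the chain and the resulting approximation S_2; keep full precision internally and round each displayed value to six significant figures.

S_2 ≈ 0.00319922

Integral: ∫_12^29 1/x^3 dx = 0.00287769.
½[f(12) + f(29)] = ½[0.000578704 + 4.10021e-05] = 0.000309853.
So far: 0.00318754.
Order-1 term: 1/12 · (-4.24160e-06 − (-0.000144676)) = 1.17029e-05.
After k=1: 0.00319925.
Order-2 term: −1/720 · (-1.00870e-07 − (-2.00939e-05)) = -2.77681e-08.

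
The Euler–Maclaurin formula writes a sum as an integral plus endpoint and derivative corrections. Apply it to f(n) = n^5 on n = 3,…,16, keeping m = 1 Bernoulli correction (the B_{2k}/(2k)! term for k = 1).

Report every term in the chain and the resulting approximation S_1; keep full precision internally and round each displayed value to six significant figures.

The integral term ∫_3^16 x^5 dx = 2.79608e+06.
Endpoint term: (f(3) + f(16))/2 = (243.000 + 1.04858e+06)/2 = 524410.
Running total after boundary: 3.32049e+06.
Order-1 term: 1/12 · (327680 − 405.000) = 27272.9.

S_1 ≈ 3.34776e+06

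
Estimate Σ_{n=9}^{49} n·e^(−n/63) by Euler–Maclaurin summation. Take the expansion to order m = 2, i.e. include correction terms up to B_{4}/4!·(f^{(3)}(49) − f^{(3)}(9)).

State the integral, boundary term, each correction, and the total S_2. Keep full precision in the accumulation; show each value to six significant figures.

Integral: ∫_9^49 x·e^(−x/63) dx = 690.450.
Boundary: ½(f(9) + f(49)) = ½(7.80190 + 22.5119) = 15.1569.
Integral + boundary = 705.606.
Order-1 term: 1/12 · (0.102095 − 0.743038) = -0.0534120.
Partial sum through k=1: 705.553.
Order-2 term: −1/720 · (0.000257230 − 0.000624035) = 5.09451e-07.

S_2 ≈ 705.553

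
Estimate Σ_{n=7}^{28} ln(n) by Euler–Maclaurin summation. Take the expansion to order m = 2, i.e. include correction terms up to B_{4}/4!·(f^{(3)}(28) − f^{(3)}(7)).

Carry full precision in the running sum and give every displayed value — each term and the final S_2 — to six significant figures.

Integral: ∫_7^28 ln(x) dx = 58.6804.
½[f(7) + f(28)] = ½[1.94591 + 3.33220] = 2.63906.
Running total after boundary: 61.3194.
Order-1 term: 1/12 · (0.0357143 − 0.142857) = -0.00892857.
After k=1: 61.3105.
Order-2 term: −1/720 · (9.11079e-05 − 0.00583090) = 7.97194e-06.

S_2 ≈ 61.3105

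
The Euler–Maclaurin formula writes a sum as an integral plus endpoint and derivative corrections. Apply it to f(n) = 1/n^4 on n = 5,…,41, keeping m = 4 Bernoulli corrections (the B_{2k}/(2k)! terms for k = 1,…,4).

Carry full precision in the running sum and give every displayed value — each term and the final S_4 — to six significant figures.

∫_5^41 1/x^4 dx evaluates to 0.00266183.
Boundary: ½(f(5) + f(41)) = ½(0.00160000 + 3.53887e-07) = 0.000800177.
So far: 0.00346201.
Order-1 term: 1/12 · (-3.45256e-08 − (-0.00128000)) = 0.000106664.
After k=1: 0.00356867.
Order-2 term: −1/720 · (-6.16161e-10 − (-0.00153600)) = -2.13333e-06.
After k=2: 0.00356654.
Order-3 term: 1/30240 · (-2.05265e-11 − (-0.00344064)) = 1.13778e-07.
After k=3: 0.00356665.
Order-4 term: −1/1209600 · (-1.09898e-12 − (-0.0123863)) = -1.02400e-08.

S_4 ≈ 0.00356664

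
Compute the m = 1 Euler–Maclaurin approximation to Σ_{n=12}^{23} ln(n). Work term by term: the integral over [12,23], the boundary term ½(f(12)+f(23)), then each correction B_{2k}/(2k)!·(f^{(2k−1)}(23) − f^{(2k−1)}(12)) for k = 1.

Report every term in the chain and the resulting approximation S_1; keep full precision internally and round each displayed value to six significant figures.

S_1 ≈ 34.1044

Integral: ∫_12^23 ln(x) dx = 31.2975.
Endpoint term: (f(12) + f(23))/2 = (2.48491 + 3.13549)/2 = 2.81020.
So far: 34.1077.
Order-1 term: 1/12 · (0.0434783 − 0.0833333) = -0.00332126.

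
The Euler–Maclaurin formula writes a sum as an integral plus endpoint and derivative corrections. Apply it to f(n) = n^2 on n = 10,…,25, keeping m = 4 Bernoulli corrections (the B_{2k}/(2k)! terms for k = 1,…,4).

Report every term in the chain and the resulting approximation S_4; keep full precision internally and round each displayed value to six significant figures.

Integral: ∫_10^25 x^2 dx = 4875.00.
Endpoint term: (f(10) + f(25))/2 = (100.000 + 625.000)/2 = 362.500.
Integral + boundary = 5237.50.
k=1: B_{2}/(2)! × [f^{(1)}(25) − f^{(1)}(10)] = 1/12 × (50.0000 − 20.0000) = 2.50000.
Running total after k=1: 5240.00.
k=2: B_{4}/(4)! × [f^{(3)}(25) − f^{(3)}(10)] = −1/720 × (0.00000 − 0.00000) = 0.00000.
Running total after k=2: 5240.00.
k=3: B_{6}/(6)! × [f^{(5)}(25) − f^{(5)}(10)] = 1/30240 × (0.00000 − 0.00000) = 0.00000.
Running total after k=3: 5240.00.
k=4: B_{8}/(8)! × [f^{(7)}(25) − f^{(7)}(10)] = −1/1209600 × (0.00000 − 0.00000) = 0.00000.

S_4 ≈ 5240.00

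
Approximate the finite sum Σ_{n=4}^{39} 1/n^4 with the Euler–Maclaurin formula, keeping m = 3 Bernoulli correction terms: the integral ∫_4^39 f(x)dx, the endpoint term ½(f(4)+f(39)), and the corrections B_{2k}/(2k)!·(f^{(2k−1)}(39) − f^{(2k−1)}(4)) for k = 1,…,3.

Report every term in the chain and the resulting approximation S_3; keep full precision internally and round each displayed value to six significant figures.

S_3 ≈ 0.00747225

Integral: ∫_4^39 1/x^4 dx = 0.00520271.
Boundary: ½(f(4) + f(39)) = ½(0.00390625 + 4.32257e-07) = 0.00195334.
Integral + boundary = 0.00715606.
Order-1 term: 1/12 · (-4.43340e-08 − (-0.00390625)) = 0.000325517.
Running total after k=1: 0.00748157.
Order-2 term: −1/720 · (-8.74438e-10 − (-0.00732422)) = -1.01725e-05.
Running total after k=2: 0.00747140.
Order-3 term: 1/30240 · (-3.21950e-11 − (-0.0256348)) = 8.47711e-07.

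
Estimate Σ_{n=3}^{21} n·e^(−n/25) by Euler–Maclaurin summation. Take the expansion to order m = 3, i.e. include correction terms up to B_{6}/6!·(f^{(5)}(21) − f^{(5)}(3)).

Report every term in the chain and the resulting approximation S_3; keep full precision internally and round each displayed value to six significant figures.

Integral: ∫_3^21 x·e^(−x/25) dx = 124.377.
Boundary: ½(f(3) + f(21)) = ½(2.66076 + 9.06592) = 5.86334.
Running total after boundary: 130.241.
Order-1 term: 1/12 · (0.0690737 − 0.780490) = -0.0592847.
After k=1: 130.181.
Order-2 term: −1/720 · (0.00149199 − 0.00408693) = 3.60408e-06.
After k=2: 130.181.
Order-3 term: 1/30240 · (4.59754e-06 − 1.10801e-05) = -2.14371e-10.

S_3 ≈ 130.181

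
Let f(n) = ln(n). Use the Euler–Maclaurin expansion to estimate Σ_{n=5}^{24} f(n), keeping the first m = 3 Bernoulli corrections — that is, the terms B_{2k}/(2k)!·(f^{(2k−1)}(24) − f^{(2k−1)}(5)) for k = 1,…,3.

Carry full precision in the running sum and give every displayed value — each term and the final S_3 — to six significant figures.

S_3 ≈ 51.6067

Integral: ∫_5^24 ln(x) dx = 49.2261.
½[f(5) + f(24)] = ½[1.60944 + 3.17805] = 2.39375.
Integral + boundary = 51.6198.
Correction k=1: B_{2}/2! · (f^{(1)}(24) − f^{(1)}(5)) = 1/12 · (0.0416667 − 0.200000) = -0.0131944.
Partial sum through k=1: 51.6067.
Correction k=2: B_{4}/4! · (f^{(3)}(24) − f^{(3)}(5)) = −1/720 · (0.000144676 − 0.0160000) = 2.20213e-05.
Partial sum through k=2: 51.6067.
Correction k=3: B_{6}/6! · (f^{(5)}(24) − f^{(5)}(5)) = 1/30240 · (3.01408e-06 − 0.00768000) = -2.53869e-07.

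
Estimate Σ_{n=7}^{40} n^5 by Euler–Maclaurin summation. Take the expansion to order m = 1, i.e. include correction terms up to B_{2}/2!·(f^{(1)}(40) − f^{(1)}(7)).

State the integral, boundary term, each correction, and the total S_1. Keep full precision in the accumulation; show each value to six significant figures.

S_1 ≈ 7.34921e+08

The integral term ∫_7^40 x^5 dx = 6.82647e+08.
Boundary: ½(f(7) + f(40)) = ½(16807.0 + 1.02400e+08) = 5.12084e+07.
Integral + boundary = 7.33855e+08.
Correction k=1: B_{2}/2! · (f^{(1)}(40) − f^{(1)}(7)) = 1/12 · (1.28000e+07 − 12005.0) = 1.06567e+06.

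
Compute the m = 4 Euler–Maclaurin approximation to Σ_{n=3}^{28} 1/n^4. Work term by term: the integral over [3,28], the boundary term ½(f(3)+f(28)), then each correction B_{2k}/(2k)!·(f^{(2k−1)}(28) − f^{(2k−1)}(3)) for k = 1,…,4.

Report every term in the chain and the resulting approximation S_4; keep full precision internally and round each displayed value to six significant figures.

Integral: ∫_3^28 1/x^4 dx = 0.0123305.
½[f(3) + f(28)] = ½[0.0123457 + 1.62693e-06] = 0.00617365.
So far: 0.0185041.
Order-1 term: 1/12 · (-2.32418e-07 − (-0.0164609)) = 0.00137172.
Running total after k=1: 0.0198759.
Order-2 term: −1/720 · (-8.89355e-09 − (-0.0548697)) = -7.62079e-05.
Running total after k=2: 0.0197997.
Order-3 term: 1/30240 · (-6.35253e-10 − (-0.341411)) = 1.12901e-05.
Running total after k=3: 0.0198110.
Order-4 term: −1/1209600 · (-7.29245e-11 − (-3.41411)) = -2.82251e-06.

S_4 ≈ 0.0198081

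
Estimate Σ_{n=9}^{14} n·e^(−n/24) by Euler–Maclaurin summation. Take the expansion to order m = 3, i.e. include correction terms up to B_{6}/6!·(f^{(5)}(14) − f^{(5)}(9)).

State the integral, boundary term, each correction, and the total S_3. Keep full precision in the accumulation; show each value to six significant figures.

S_3 ≈ 42.3877

Integral: ∫_9^14 x·e^(−x/24) dx = 35.4051.
Endpoint term: (f(9) + f(14))/2 = (6.18560 + 7.81249)/2 = 6.99905.
So far: 42.4041.
k=1: B_{2}/(2)! × [f^{(1)}(14) − f^{(1)}(9)] = 1/12 × (0.232515 − 0.429556) = -0.0164201.
Running total after k=1: 42.3877.
k=2: B_{4}/(4)! × [f^{(3)}(14) − f^{(3)}(9)] = −1/720 × (0.00234129 − 0.00313218) = 1.09845e-06.
Running total after k=2: 42.3877.
k=3: B_{6}/(6)! × [f^{(5)}(14) − f^{(5)}(9)] = 1/30240 × (7.42867e-06 − 9.58090e-06) = -7.11716e-11.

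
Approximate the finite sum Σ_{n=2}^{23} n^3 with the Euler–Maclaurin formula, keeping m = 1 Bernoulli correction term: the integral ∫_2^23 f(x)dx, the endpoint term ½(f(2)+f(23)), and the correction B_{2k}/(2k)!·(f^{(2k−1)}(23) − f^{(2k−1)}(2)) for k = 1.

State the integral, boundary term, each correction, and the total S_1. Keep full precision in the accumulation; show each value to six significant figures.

Integral: ∫_2^23 x^3 dx = 69956.2.
Endpoint term: (f(2) + f(23))/2 = (8.00000 + 12167.0)/2 = 6087.50.
Running total after boundary: 76043.8.
k=1: B_{2}/(2)! × [f^{(1)}(23) − f^{(1)}(2)] = 1/12 × (1587.00 − 12.0000) = 131.250.

S_1 ≈ 76175.0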